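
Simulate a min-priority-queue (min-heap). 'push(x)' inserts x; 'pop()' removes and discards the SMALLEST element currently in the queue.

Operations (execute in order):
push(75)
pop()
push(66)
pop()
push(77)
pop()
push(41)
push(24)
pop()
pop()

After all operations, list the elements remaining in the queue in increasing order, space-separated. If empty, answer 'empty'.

push(75): heap contents = [75]
pop() → 75: heap contents = []
push(66): heap contents = [66]
pop() → 66: heap contents = []
push(77): heap contents = [77]
pop() → 77: heap contents = []
push(41): heap contents = [41]
push(24): heap contents = [24, 41]
pop() → 24: heap contents = [41]
pop() → 41: heap contents = []

Answer: empty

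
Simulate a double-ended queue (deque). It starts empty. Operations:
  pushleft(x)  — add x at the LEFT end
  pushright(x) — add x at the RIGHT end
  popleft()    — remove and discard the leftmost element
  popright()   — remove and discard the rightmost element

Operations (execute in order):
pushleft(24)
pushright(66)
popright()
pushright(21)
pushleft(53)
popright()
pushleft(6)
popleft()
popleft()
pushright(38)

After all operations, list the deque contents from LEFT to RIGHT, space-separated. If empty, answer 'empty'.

Answer: 24 38

Derivation:
pushleft(24): [24]
pushright(66): [24, 66]
popright(): [24]
pushright(21): [24, 21]
pushleft(53): [53, 24, 21]
popright(): [53, 24]
pushleft(6): [6, 53, 24]
popleft(): [53, 24]
popleft(): [24]
pushright(38): [24, 38]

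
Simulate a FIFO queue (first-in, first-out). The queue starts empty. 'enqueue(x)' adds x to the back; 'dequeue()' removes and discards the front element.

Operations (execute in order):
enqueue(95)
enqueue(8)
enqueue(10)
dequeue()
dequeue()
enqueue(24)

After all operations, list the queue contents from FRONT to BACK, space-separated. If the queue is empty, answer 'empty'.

Answer: 10 24

Derivation:
enqueue(95): [95]
enqueue(8): [95, 8]
enqueue(10): [95, 8, 10]
dequeue(): [8, 10]
dequeue(): [10]
enqueue(24): [10, 24]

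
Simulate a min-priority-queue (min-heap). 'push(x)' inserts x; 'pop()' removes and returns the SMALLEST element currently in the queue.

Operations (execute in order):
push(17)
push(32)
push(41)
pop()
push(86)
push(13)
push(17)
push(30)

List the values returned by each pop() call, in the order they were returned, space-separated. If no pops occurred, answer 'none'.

push(17): heap contents = [17]
push(32): heap contents = [17, 32]
push(41): heap contents = [17, 32, 41]
pop() → 17: heap contents = [32, 41]
push(86): heap contents = [32, 41, 86]
push(13): heap contents = [13, 32, 41, 86]
push(17): heap contents = [13, 17, 32, 41, 86]
push(30): heap contents = [13, 17, 30, 32, 41, 86]

Answer: 17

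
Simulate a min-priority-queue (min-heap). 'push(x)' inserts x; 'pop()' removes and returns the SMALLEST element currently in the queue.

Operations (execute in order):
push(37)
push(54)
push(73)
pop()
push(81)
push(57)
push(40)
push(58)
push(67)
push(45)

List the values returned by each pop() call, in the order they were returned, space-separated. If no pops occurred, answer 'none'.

Answer: 37

Derivation:
push(37): heap contents = [37]
push(54): heap contents = [37, 54]
push(73): heap contents = [37, 54, 73]
pop() → 37: heap contents = [54, 73]
push(81): heap contents = [54, 73, 81]
push(57): heap contents = [54, 57, 73, 81]
push(40): heap contents = [40, 54, 57, 73, 81]
push(58): heap contents = [40, 54, 57, 58, 73, 81]
push(67): heap contents = [40, 54, 57, 58, 67, 73, 81]
push(45): heap contents = [40, 45, 54, 57, 58, 67, 73, 81]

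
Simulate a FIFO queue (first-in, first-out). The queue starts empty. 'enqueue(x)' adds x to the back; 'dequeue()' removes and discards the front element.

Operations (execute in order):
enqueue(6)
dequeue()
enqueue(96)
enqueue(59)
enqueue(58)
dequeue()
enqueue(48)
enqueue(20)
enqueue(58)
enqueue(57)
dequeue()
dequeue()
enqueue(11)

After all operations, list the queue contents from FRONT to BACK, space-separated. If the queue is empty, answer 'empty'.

Answer: 48 20 58 57 11

Derivation:
enqueue(6): [6]
dequeue(): []
enqueue(96): [96]
enqueue(59): [96, 59]
enqueue(58): [96, 59, 58]
dequeue(): [59, 58]
enqueue(48): [59, 58, 48]
enqueue(20): [59, 58, 48, 20]
enqueue(58): [59, 58, 48, 20, 58]
enqueue(57): [59, 58, 48, 20, 58, 57]
dequeue(): [58, 48, 20, 58, 57]
dequeue(): [48, 20, 58, 57]
enqueue(11): [48, 20, 58, 57, 11]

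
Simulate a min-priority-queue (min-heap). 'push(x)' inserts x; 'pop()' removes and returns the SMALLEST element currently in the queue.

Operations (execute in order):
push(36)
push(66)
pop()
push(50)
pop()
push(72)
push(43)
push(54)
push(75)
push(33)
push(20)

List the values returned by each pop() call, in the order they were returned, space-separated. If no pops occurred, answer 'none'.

push(36): heap contents = [36]
push(66): heap contents = [36, 66]
pop() → 36: heap contents = [66]
push(50): heap contents = [50, 66]
pop() → 50: heap contents = [66]
push(72): heap contents = [66, 72]
push(43): heap contents = [43, 66, 72]
push(54): heap contents = [43, 54, 66, 72]
push(75): heap contents = [43, 54, 66, 72, 75]
push(33): heap contents = [33, 43, 54, 66, 72, 75]
push(20): heap contents = [20, 33, 43, 54, 66, 72, 75]

Answer: 36 50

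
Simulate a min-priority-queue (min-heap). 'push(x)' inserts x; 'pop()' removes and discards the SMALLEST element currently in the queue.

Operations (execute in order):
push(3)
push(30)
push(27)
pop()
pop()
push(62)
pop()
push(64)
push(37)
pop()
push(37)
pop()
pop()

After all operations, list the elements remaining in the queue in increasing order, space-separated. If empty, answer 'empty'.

push(3): heap contents = [3]
push(30): heap contents = [3, 30]
push(27): heap contents = [3, 27, 30]
pop() → 3: heap contents = [27, 30]
pop() → 27: heap contents = [30]
push(62): heap contents = [30, 62]
pop() → 30: heap contents = [62]
push(64): heap contents = [62, 64]
push(37): heap contents = [37, 62, 64]
pop() → 37: heap contents = [62, 64]
push(37): heap contents = [37, 62, 64]
pop() → 37: heap contents = [62, 64]
pop() → 62: heap contents = [64]

Answer: 64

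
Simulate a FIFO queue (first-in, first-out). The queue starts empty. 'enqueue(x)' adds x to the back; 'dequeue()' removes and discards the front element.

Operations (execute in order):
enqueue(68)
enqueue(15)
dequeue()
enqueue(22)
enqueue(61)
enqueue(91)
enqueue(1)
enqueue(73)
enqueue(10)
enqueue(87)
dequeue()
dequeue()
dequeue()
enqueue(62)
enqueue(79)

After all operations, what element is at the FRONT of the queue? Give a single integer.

Answer: 91

Derivation:
enqueue(68): queue = [68]
enqueue(15): queue = [68, 15]
dequeue(): queue = [15]
enqueue(22): queue = [15, 22]
enqueue(61): queue = [15, 22, 61]
enqueue(91): queue = [15, 22, 61, 91]
enqueue(1): queue = [15, 22, 61, 91, 1]
enqueue(73): queue = [15, 22, 61, 91, 1, 73]
enqueue(10): queue = [15, 22, 61, 91, 1, 73, 10]
enqueue(87): queue = [15, 22, 61, 91, 1, 73, 10, 87]
dequeue(): queue = [22, 61, 91, 1, 73, 10, 87]
dequeue(): queue = [61, 91, 1, 73, 10, 87]
dequeue(): queue = [91, 1, 73, 10, 87]
enqueue(62): queue = [91, 1, 73, 10, 87, 62]
enqueue(79): queue = [91, 1, 73, 10, 87, 62, 79]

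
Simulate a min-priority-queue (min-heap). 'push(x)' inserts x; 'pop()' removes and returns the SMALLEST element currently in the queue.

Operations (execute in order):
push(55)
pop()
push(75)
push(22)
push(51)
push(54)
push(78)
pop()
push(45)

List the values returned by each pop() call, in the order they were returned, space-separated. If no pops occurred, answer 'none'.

Answer: 55 22

Derivation:
push(55): heap contents = [55]
pop() → 55: heap contents = []
push(75): heap contents = [75]
push(22): heap contents = [22, 75]
push(51): heap contents = [22, 51, 75]
push(54): heap contents = [22, 51, 54, 75]
push(78): heap contents = [22, 51, 54, 75, 78]
pop() → 22: heap contents = [51, 54, 75, 78]
push(45): heap contents = [45, 51, 54, 75, 78]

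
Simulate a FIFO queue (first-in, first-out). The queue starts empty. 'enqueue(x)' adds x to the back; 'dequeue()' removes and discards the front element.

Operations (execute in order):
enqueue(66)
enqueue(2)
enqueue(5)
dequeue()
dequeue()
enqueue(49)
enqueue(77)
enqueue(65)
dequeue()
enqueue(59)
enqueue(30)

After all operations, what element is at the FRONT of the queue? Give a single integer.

enqueue(66): queue = [66]
enqueue(2): queue = [66, 2]
enqueue(5): queue = [66, 2, 5]
dequeue(): queue = [2, 5]
dequeue(): queue = [5]
enqueue(49): queue = [5, 49]
enqueue(77): queue = [5, 49, 77]
enqueue(65): queue = [5, 49, 77, 65]
dequeue(): queue = [49, 77, 65]
enqueue(59): queue = [49, 77, 65, 59]
enqueue(30): queue = [49, 77, 65, 59, 30]

Answer: 49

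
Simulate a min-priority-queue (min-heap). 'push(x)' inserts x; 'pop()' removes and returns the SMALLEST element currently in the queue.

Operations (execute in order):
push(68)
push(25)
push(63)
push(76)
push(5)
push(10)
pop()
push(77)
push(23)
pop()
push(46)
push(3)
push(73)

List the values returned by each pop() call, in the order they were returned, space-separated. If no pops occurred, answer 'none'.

push(68): heap contents = [68]
push(25): heap contents = [25, 68]
push(63): heap contents = [25, 63, 68]
push(76): heap contents = [25, 63, 68, 76]
push(5): heap contents = [5, 25, 63, 68, 76]
push(10): heap contents = [5, 10, 25, 63, 68, 76]
pop() → 5: heap contents = [10, 25, 63, 68, 76]
push(77): heap contents = [10, 25, 63, 68, 76, 77]
push(23): heap contents = [10, 23, 25, 63, 68, 76, 77]
pop() → 10: heap contents = [23, 25, 63, 68, 76, 77]
push(46): heap contents = [23, 25, 46, 63, 68, 76, 77]
push(3): heap contents = [3, 23, 25, 46, 63, 68, 76, 77]
push(73): heap contents = [3, 23, 25, 46, 63, 68, 73, 76, 77]

Answer: 5 10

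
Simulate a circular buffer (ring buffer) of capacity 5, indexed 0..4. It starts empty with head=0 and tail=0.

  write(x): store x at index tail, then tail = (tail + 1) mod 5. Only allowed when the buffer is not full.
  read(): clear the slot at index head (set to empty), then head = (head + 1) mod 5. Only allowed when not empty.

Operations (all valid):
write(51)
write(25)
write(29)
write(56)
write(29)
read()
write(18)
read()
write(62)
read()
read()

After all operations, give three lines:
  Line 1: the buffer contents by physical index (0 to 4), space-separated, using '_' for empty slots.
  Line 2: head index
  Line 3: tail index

write(51): buf=[51 _ _ _ _], head=0, tail=1, size=1
write(25): buf=[51 25 _ _ _], head=0, tail=2, size=2
write(29): buf=[51 25 29 _ _], head=0, tail=3, size=3
write(56): buf=[51 25 29 56 _], head=0, tail=4, size=4
write(29): buf=[51 25 29 56 29], head=0, tail=0, size=5
read(): buf=[_ 25 29 56 29], head=1, tail=0, size=4
write(18): buf=[18 25 29 56 29], head=1, tail=1, size=5
read(): buf=[18 _ 29 56 29], head=2, tail=1, size=4
write(62): buf=[18 62 29 56 29], head=2, tail=2, size=5
read(): buf=[18 62 _ 56 29], head=3, tail=2, size=4
read(): buf=[18 62 _ _ 29], head=4, tail=2, size=3

Answer: 18 62 _ _ 29
4
2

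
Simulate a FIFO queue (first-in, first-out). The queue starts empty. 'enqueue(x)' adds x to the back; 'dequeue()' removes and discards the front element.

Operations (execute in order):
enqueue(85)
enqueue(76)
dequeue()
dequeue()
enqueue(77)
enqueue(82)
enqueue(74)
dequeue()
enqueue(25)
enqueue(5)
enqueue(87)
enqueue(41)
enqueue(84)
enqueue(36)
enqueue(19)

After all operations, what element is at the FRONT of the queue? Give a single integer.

enqueue(85): queue = [85]
enqueue(76): queue = [85, 76]
dequeue(): queue = [76]
dequeue(): queue = []
enqueue(77): queue = [77]
enqueue(82): queue = [77, 82]
enqueue(74): queue = [77, 82, 74]
dequeue(): queue = [82, 74]
enqueue(25): queue = [82, 74, 25]
enqueue(5): queue = [82, 74, 25, 5]
enqueue(87): queue = [82, 74, 25, 5, 87]
enqueue(41): queue = [82, 74, 25, 5, 87, 41]
enqueue(84): queue = [82, 74, 25, 5, 87, 41, 84]
enqueue(36): queue = [82, 74, 25, 5, 87, 41, 84, 36]
enqueue(19): queue = [82, 74, 25, 5, 87, 41, 84, 36, 19]

Answer: 82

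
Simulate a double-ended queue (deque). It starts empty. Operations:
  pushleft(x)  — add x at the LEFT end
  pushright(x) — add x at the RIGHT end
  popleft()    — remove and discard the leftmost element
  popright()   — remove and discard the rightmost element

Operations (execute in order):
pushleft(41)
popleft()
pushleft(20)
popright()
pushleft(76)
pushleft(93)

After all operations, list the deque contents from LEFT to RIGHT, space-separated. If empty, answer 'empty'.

Answer: 93 76

Derivation:
pushleft(41): [41]
popleft(): []
pushleft(20): [20]
popright(): []
pushleft(76): [76]
pushleft(93): [93, 76]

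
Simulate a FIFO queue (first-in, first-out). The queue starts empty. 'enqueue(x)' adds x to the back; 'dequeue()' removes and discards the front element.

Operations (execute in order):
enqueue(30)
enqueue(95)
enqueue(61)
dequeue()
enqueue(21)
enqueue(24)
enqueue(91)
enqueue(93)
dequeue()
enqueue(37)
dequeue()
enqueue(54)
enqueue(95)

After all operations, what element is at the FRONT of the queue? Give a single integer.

enqueue(30): queue = [30]
enqueue(95): queue = [30, 95]
enqueue(61): queue = [30, 95, 61]
dequeue(): queue = [95, 61]
enqueue(21): queue = [95, 61, 21]
enqueue(24): queue = [95, 61, 21, 24]
enqueue(91): queue = [95, 61, 21, 24, 91]
enqueue(93): queue = [95, 61, 21, 24, 91, 93]
dequeue(): queue = [61, 21, 24, 91, 93]
enqueue(37): queue = [61, 21, 24, 91, 93, 37]
dequeue(): queue = [21, 24, 91, 93, 37]
enqueue(54): queue = [21, 24, 91, 93, 37, 54]
enqueue(95): queue = [21, 24, 91, 93, 37, 54, 95]

Answer: 21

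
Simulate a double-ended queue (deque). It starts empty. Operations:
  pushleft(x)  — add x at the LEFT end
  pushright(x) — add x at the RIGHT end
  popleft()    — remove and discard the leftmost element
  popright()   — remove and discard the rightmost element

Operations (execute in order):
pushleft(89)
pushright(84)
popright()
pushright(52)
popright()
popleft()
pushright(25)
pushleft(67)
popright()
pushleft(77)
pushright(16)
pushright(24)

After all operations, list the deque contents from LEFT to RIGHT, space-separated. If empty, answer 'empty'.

pushleft(89): [89]
pushright(84): [89, 84]
popright(): [89]
pushright(52): [89, 52]
popright(): [89]
popleft(): []
pushright(25): [25]
pushleft(67): [67, 25]
popright(): [67]
pushleft(77): [77, 67]
pushright(16): [77, 67, 16]
pushright(24): [77, 67, 16, 24]

Answer: 77 67 16 24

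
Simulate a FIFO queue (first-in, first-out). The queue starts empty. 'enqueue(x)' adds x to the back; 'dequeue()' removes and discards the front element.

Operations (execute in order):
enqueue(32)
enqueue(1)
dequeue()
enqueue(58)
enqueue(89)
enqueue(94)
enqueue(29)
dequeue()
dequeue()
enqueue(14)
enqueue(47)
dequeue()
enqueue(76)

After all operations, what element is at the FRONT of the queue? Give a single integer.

Answer: 94

Derivation:
enqueue(32): queue = [32]
enqueue(1): queue = [32, 1]
dequeue(): queue = [1]
enqueue(58): queue = [1, 58]
enqueue(89): queue = [1, 58, 89]
enqueue(94): queue = [1, 58, 89, 94]
enqueue(29): queue = [1, 58, 89, 94, 29]
dequeue(): queue = [58, 89, 94, 29]
dequeue(): queue = [89, 94, 29]
enqueue(14): queue = [89, 94, 29, 14]
enqueue(47): queue = [89, 94, 29, 14, 47]
dequeue(): queue = [94, 29, 14, 47]
enqueue(76): queue = [94, 29, 14, 47, 76]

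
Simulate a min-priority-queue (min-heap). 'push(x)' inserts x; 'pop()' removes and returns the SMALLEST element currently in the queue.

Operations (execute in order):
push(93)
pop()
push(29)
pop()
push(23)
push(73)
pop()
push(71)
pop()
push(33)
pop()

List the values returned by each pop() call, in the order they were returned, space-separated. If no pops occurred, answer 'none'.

push(93): heap contents = [93]
pop() → 93: heap contents = []
push(29): heap contents = [29]
pop() → 29: heap contents = []
push(23): heap contents = [23]
push(73): heap contents = [23, 73]
pop() → 23: heap contents = [73]
push(71): heap contents = [71, 73]
pop() → 71: heap contents = [73]
push(33): heap contents = [33, 73]
pop() → 33: heap contents = [73]

Answer: 93 29 23 71 33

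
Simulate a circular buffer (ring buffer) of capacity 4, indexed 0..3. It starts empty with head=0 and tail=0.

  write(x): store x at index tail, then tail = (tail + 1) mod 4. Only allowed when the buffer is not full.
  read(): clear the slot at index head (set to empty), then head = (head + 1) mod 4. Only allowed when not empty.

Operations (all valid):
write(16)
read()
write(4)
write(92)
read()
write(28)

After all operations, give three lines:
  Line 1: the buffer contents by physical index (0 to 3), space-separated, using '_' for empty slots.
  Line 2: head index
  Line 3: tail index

write(16): buf=[16 _ _ _], head=0, tail=1, size=1
read(): buf=[_ _ _ _], head=1, tail=1, size=0
write(4): buf=[_ 4 _ _], head=1, tail=2, size=1
write(92): buf=[_ 4 92 _], head=1, tail=3, size=2
read(): buf=[_ _ 92 _], head=2, tail=3, size=1
write(28): buf=[_ _ 92 28], head=2, tail=0, size=2

Answer: _ _ 92 28
2
0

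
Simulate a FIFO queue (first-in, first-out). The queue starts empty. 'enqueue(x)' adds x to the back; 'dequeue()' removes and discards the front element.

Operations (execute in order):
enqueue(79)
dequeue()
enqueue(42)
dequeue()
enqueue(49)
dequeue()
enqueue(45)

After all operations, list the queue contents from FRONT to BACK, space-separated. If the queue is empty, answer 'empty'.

enqueue(79): [79]
dequeue(): []
enqueue(42): [42]
dequeue(): []
enqueue(49): [49]
dequeue(): []
enqueue(45): [45]

Answer: 45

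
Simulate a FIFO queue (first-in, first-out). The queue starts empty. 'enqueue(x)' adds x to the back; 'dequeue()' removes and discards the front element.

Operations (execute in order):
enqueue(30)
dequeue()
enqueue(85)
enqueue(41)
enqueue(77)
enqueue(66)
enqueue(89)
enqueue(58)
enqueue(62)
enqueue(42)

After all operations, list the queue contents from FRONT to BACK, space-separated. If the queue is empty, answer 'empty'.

Answer: 85 41 77 66 89 58 62 42

Derivation:
enqueue(30): [30]
dequeue(): []
enqueue(85): [85]
enqueue(41): [85, 41]
enqueue(77): [85, 41, 77]
enqueue(66): [85, 41, 77, 66]
enqueue(89): [85, 41, 77, 66, 89]
enqueue(58): [85, 41, 77, 66, 89, 58]
enqueue(62): [85, 41, 77, 66, 89, 58, 62]
enqueue(42): [85, 41, 77, 66, 89, 58, 62, 42]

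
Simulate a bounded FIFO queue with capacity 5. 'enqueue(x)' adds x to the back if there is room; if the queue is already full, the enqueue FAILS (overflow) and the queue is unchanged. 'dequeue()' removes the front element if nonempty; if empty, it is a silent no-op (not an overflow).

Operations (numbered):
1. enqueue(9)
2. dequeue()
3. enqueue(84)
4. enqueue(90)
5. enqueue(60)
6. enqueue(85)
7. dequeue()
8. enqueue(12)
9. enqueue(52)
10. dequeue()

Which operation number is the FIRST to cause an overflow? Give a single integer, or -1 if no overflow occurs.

1. enqueue(9): size=1
2. dequeue(): size=0
3. enqueue(84): size=1
4. enqueue(90): size=2
5. enqueue(60): size=3
6. enqueue(85): size=4
7. dequeue(): size=3
8. enqueue(12): size=4
9. enqueue(52): size=5
10. dequeue(): size=4

Answer: -1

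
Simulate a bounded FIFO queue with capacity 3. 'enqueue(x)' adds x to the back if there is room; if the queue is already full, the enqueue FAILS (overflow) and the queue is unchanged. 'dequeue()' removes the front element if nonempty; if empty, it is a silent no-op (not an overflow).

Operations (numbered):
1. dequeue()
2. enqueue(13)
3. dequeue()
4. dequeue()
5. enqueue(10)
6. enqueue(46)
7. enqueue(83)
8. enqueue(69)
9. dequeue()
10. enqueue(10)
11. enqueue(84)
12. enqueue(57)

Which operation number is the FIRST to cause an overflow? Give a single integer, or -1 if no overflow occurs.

Answer: 8

Derivation:
1. dequeue(): empty, no-op, size=0
2. enqueue(13): size=1
3. dequeue(): size=0
4. dequeue(): empty, no-op, size=0
5. enqueue(10): size=1
6. enqueue(46): size=2
7. enqueue(83): size=3
8. enqueue(69): size=3=cap → OVERFLOW (fail)
9. dequeue(): size=2
10. enqueue(10): size=3
11. enqueue(84): size=3=cap → OVERFLOW (fail)
12. enqueue(57): size=3=cap → OVERFLOW (fail)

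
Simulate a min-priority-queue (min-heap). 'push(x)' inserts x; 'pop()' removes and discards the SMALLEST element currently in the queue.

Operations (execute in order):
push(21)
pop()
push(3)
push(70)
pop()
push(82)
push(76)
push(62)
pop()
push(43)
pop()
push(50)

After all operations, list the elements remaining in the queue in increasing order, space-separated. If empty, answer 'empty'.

push(21): heap contents = [21]
pop() → 21: heap contents = []
push(3): heap contents = [3]
push(70): heap contents = [3, 70]
pop() → 3: heap contents = [70]
push(82): heap contents = [70, 82]
push(76): heap contents = [70, 76, 82]
push(62): heap contents = [62, 70, 76, 82]
pop() → 62: heap contents = [70, 76, 82]
push(43): heap contents = [43, 70, 76, 82]
pop() → 43: heap contents = [70, 76, 82]
push(50): heap contents = [50, 70, 76, 82]

Answer: 50 70 76 82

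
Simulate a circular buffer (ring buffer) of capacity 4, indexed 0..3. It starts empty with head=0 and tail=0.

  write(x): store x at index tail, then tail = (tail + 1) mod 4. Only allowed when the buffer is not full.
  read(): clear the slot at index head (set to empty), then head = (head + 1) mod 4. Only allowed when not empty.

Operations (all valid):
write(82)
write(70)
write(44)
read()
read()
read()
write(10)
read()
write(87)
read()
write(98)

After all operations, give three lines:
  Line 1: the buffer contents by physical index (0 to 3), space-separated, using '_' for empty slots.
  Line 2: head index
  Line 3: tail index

write(82): buf=[82 _ _ _], head=0, tail=1, size=1
write(70): buf=[82 70 _ _], head=0, tail=2, size=2
write(44): buf=[82 70 44 _], head=0, tail=3, size=3
read(): buf=[_ 70 44 _], head=1, tail=3, size=2
read(): buf=[_ _ 44 _], head=2, tail=3, size=1
read(): buf=[_ _ _ _], head=3, tail=3, size=0
write(10): buf=[_ _ _ 10], head=3, tail=0, size=1
read(): buf=[_ _ _ _], head=0, tail=0, size=0
write(87): buf=[87 _ _ _], head=0, tail=1, size=1
read(): buf=[_ _ _ _], head=1, tail=1, size=0
write(98): buf=[_ 98 _ _], head=1, tail=2, size=1

Answer: _ 98 _ _
1
2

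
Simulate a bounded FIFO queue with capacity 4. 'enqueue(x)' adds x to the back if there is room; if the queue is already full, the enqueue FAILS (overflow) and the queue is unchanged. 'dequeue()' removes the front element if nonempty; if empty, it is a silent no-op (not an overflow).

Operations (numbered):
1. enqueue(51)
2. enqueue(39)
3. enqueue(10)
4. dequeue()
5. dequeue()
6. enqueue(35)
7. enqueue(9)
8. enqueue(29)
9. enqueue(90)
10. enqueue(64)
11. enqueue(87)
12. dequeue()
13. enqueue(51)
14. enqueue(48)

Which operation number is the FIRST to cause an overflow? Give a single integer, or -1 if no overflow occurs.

1. enqueue(51): size=1
2. enqueue(39): size=2
3. enqueue(10): size=3
4. dequeue(): size=2
5. dequeue(): size=1
6. enqueue(35): size=2
7. enqueue(9): size=3
8. enqueue(29): size=4
9. enqueue(90): size=4=cap → OVERFLOW (fail)
10. enqueue(64): size=4=cap → OVERFLOW (fail)
11. enqueue(87): size=4=cap → OVERFLOW (fail)
12. dequeue(): size=3
13. enqueue(51): size=4
14. enqueue(48): size=4=cap → OVERFLOW (fail)

Answer: 9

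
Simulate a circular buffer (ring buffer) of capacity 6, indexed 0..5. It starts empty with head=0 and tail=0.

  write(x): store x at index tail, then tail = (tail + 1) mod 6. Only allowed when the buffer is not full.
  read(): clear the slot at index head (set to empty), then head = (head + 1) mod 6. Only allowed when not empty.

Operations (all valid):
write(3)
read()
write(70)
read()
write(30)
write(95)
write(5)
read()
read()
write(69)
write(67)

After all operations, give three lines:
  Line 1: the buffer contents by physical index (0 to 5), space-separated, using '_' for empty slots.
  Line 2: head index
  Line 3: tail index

Answer: 67 _ _ _ 5 69
4
1

Derivation:
write(3): buf=[3 _ _ _ _ _], head=0, tail=1, size=1
read(): buf=[_ _ _ _ _ _], head=1, tail=1, size=0
write(70): buf=[_ 70 _ _ _ _], head=1, tail=2, size=1
read(): buf=[_ _ _ _ _ _], head=2, tail=2, size=0
write(30): buf=[_ _ 30 _ _ _], head=2, tail=3, size=1
write(95): buf=[_ _ 30 95 _ _], head=2, tail=4, size=2
write(5): buf=[_ _ 30 95 5 _], head=2, tail=5, size=3
read(): buf=[_ _ _ 95 5 _], head=3, tail=5, size=2
read(): buf=[_ _ _ _ 5 _], head=4, tail=5, size=1
write(69): buf=[_ _ _ _ 5 69], head=4, tail=0, size=2
write(67): buf=[67 _ _ _ 5 69], head=4, tail=1, size=3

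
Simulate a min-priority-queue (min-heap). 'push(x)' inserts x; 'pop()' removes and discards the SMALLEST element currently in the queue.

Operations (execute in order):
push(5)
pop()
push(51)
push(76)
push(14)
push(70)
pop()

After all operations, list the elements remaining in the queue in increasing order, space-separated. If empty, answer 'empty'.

push(5): heap contents = [5]
pop() → 5: heap contents = []
push(51): heap contents = [51]
push(76): heap contents = [51, 76]
push(14): heap contents = [14, 51, 76]
push(70): heap contents = [14, 51, 70, 76]
pop() → 14: heap contents = [51, 70, 76]

Answer: 51 70 76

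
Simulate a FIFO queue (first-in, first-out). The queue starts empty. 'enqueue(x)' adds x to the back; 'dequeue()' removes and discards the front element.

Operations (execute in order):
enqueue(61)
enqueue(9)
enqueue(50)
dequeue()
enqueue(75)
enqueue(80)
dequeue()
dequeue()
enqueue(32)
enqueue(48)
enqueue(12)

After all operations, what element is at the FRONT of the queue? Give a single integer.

Answer: 75

Derivation:
enqueue(61): queue = [61]
enqueue(9): queue = [61, 9]
enqueue(50): queue = [61, 9, 50]
dequeue(): queue = [9, 50]
enqueue(75): queue = [9, 50, 75]
enqueue(80): queue = [9, 50, 75, 80]
dequeue(): queue = [50, 75, 80]
dequeue(): queue = [75, 80]
enqueue(32): queue = [75, 80, 32]
enqueue(48): queue = [75, 80, 32, 48]
enqueue(12): queue = [75, 80, 32, 48, 12]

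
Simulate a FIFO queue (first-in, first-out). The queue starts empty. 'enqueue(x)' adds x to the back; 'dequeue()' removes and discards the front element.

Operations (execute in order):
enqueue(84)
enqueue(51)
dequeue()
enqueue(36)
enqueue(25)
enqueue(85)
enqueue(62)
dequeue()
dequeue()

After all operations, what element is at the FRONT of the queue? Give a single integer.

enqueue(84): queue = [84]
enqueue(51): queue = [84, 51]
dequeue(): queue = [51]
enqueue(36): queue = [51, 36]
enqueue(25): queue = [51, 36, 25]
enqueue(85): queue = [51, 36, 25, 85]
enqueue(62): queue = [51, 36, 25, 85, 62]
dequeue(): queue = [36, 25, 85, 62]
dequeue(): queue = [25, 85, 62]

Answer: 25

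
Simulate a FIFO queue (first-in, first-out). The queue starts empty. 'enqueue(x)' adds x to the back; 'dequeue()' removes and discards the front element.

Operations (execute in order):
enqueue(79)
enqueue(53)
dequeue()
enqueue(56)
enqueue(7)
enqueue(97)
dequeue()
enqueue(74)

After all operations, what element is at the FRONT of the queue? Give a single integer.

enqueue(79): queue = [79]
enqueue(53): queue = [79, 53]
dequeue(): queue = [53]
enqueue(56): queue = [53, 56]
enqueue(7): queue = [53, 56, 7]
enqueue(97): queue = [53, 56, 7, 97]
dequeue(): queue = [56, 7, 97]
enqueue(74): queue = [56, 7, 97, 74]

Answer: 56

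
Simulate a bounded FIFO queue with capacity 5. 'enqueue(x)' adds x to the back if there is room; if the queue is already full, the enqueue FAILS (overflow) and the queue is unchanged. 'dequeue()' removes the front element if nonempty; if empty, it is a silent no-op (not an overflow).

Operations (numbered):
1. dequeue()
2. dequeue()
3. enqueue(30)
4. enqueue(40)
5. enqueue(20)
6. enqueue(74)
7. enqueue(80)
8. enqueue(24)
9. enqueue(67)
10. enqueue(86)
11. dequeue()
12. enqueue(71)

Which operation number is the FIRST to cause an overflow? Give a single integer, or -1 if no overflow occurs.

Answer: 8

Derivation:
1. dequeue(): empty, no-op, size=0
2. dequeue(): empty, no-op, size=0
3. enqueue(30): size=1
4. enqueue(40): size=2
5. enqueue(20): size=3
6. enqueue(74): size=4
7. enqueue(80): size=5
8. enqueue(24): size=5=cap → OVERFLOW (fail)
9. enqueue(67): size=5=cap → OVERFLOW (fail)
10. enqueue(86): size=5=cap → OVERFLOW (fail)
11. dequeue(): size=4
12. enqueue(71): size=5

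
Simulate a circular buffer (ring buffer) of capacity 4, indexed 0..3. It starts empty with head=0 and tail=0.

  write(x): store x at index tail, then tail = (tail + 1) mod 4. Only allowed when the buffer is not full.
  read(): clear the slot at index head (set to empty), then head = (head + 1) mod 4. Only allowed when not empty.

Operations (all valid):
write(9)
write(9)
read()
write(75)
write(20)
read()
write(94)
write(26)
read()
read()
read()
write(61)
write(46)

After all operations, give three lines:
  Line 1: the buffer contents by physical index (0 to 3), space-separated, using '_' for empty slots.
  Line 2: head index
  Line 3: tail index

write(9): buf=[9 _ _ _], head=0, tail=1, size=1
write(9): buf=[9 9 _ _], head=0, tail=2, size=2
read(): buf=[_ 9 _ _], head=1, tail=2, size=1
write(75): buf=[_ 9 75 _], head=1, tail=3, size=2
write(20): buf=[_ 9 75 20], head=1, tail=0, size=3
read(): buf=[_ _ 75 20], head=2, tail=0, size=2
write(94): buf=[94 _ 75 20], head=2, tail=1, size=3
write(26): buf=[94 26 75 20], head=2, tail=2, size=4
read(): buf=[94 26 _ 20], head=3, tail=2, size=3
read(): buf=[94 26 _ _], head=0, tail=2, size=2
read(): buf=[_ 26 _ _], head=1, tail=2, size=1
write(61): buf=[_ 26 61 _], head=1, tail=3, size=2
write(46): buf=[_ 26 61 46], head=1, tail=0, size=3

Answer: _ 26 61 46
1
0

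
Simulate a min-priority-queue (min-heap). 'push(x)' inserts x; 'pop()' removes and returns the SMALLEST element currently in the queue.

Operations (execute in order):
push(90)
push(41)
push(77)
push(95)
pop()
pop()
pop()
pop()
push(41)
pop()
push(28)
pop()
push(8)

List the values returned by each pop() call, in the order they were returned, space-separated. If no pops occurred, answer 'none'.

push(90): heap contents = [90]
push(41): heap contents = [41, 90]
push(77): heap contents = [41, 77, 90]
push(95): heap contents = [41, 77, 90, 95]
pop() → 41: heap contents = [77, 90, 95]
pop() → 77: heap contents = [90, 95]
pop() → 90: heap contents = [95]
pop() → 95: heap contents = []
push(41): heap contents = [41]
pop() → 41: heap contents = []
push(28): heap contents = [28]
pop() → 28: heap contents = []
push(8): heap contents = [8]

Answer: 41 77 90 95 41 28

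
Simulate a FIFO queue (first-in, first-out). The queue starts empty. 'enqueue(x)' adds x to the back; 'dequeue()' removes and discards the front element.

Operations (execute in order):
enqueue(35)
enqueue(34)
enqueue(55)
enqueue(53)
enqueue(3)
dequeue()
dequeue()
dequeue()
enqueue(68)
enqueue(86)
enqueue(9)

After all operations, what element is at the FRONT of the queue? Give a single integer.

enqueue(35): queue = [35]
enqueue(34): queue = [35, 34]
enqueue(55): queue = [35, 34, 55]
enqueue(53): queue = [35, 34, 55, 53]
enqueue(3): queue = [35, 34, 55, 53, 3]
dequeue(): queue = [34, 55, 53, 3]
dequeue(): queue = [55, 53, 3]
dequeue(): queue = [53, 3]
enqueue(68): queue = [53, 3, 68]
enqueue(86): queue = [53, 3, 68, 86]
enqueue(9): queue = [53, 3, 68, 86, 9]

Answer: 53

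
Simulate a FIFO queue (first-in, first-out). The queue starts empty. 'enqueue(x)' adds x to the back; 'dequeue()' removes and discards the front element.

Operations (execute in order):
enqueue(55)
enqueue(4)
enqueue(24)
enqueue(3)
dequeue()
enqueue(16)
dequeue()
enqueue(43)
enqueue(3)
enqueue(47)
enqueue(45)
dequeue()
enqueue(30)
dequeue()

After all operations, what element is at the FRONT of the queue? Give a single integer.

enqueue(55): queue = [55]
enqueue(4): queue = [55, 4]
enqueue(24): queue = [55, 4, 24]
enqueue(3): queue = [55, 4, 24, 3]
dequeue(): queue = [4, 24, 3]
enqueue(16): queue = [4, 24, 3, 16]
dequeue(): queue = [24, 3, 16]
enqueue(43): queue = [24, 3, 16, 43]
enqueue(3): queue = [24, 3, 16, 43, 3]
enqueue(47): queue = [24, 3, 16, 43, 3, 47]
enqueue(45): queue = [24, 3, 16, 43, 3, 47, 45]
dequeue(): queue = [3, 16, 43, 3, 47, 45]
enqueue(30): queue = [3, 16, 43, 3, 47, 45, 30]
dequeue(): queue = [16, 43, 3, 47, 45, 30]

Answer: 16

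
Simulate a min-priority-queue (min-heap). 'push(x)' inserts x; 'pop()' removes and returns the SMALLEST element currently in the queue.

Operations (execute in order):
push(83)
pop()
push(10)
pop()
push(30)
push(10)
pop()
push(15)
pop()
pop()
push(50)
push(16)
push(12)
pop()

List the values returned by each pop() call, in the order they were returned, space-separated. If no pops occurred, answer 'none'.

Answer: 83 10 10 15 30 12

Derivation:
push(83): heap contents = [83]
pop() → 83: heap contents = []
push(10): heap contents = [10]
pop() → 10: heap contents = []
push(30): heap contents = [30]
push(10): heap contents = [10, 30]
pop() → 10: heap contents = [30]
push(15): heap contents = [15, 30]
pop() → 15: heap contents = [30]
pop() → 30: heap contents = []
push(50): heap contents = [50]
push(16): heap contents = [16, 50]
push(12): heap contents = [12, 16, 50]
pop() → 12: heap contents = [16, 50]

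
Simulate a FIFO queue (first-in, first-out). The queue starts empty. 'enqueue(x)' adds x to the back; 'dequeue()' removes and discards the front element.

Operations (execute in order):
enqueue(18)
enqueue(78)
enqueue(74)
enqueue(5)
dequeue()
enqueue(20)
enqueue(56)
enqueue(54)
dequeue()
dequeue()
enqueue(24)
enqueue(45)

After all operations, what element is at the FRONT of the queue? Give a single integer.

enqueue(18): queue = [18]
enqueue(78): queue = [18, 78]
enqueue(74): queue = [18, 78, 74]
enqueue(5): queue = [18, 78, 74, 5]
dequeue(): queue = [78, 74, 5]
enqueue(20): queue = [78, 74, 5, 20]
enqueue(56): queue = [78, 74, 5, 20, 56]
enqueue(54): queue = [78, 74, 5, 20, 56, 54]
dequeue(): queue = [74, 5, 20, 56, 54]
dequeue(): queue = [5, 20, 56, 54]
enqueue(24): queue = [5, 20, 56, 54, 24]
enqueue(45): queue = [5, 20, 56, 54, 24, 45]

Answer: 5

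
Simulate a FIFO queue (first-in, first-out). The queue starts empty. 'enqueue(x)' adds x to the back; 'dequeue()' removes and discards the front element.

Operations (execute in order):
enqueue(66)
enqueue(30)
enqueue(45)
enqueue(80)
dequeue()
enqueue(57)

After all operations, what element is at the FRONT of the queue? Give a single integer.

Answer: 30

Derivation:
enqueue(66): queue = [66]
enqueue(30): queue = [66, 30]
enqueue(45): queue = [66, 30, 45]
enqueue(80): queue = [66, 30, 45, 80]
dequeue(): queue = [30, 45, 80]
enqueue(57): queue = [30, 45, 80, 57]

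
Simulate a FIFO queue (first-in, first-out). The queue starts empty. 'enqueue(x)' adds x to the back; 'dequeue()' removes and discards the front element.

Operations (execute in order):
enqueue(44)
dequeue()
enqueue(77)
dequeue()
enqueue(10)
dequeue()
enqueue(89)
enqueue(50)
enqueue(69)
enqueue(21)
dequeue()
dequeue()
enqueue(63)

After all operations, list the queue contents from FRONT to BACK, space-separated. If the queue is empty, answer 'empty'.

enqueue(44): [44]
dequeue(): []
enqueue(77): [77]
dequeue(): []
enqueue(10): [10]
dequeue(): []
enqueue(89): [89]
enqueue(50): [89, 50]
enqueue(69): [89, 50, 69]
enqueue(21): [89, 50, 69, 21]
dequeue(): [50, 69, 21]
dequeue(): [69, 21]
enqueue(63): [69, 21, 63]

Answer: 69 21 63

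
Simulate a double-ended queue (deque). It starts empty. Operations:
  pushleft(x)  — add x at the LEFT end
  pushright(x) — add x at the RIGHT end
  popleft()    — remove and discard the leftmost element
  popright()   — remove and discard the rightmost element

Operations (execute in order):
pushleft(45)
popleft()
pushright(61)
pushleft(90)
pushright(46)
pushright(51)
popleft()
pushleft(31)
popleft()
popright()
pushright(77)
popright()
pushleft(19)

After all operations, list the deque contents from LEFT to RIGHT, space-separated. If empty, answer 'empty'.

Answer: 19 61 46

Derivation:
pushleft(45): [45]
popleft(): []
pushright(61): [61]
pushleft(90): [90, 61]
pushright(46): [90, 61, 46]
pushright(51): [90, 61, 46, 51]
popleft(): [61, 46, 51]
pushleft(31): [31, 61, 46, 51]
popleft(): [61, 46, 51]
popright(): [61, 46]
pushright(77): [61, 46, 77]
popright(): [61, 46]
pushleft(19): [19, 61, 46]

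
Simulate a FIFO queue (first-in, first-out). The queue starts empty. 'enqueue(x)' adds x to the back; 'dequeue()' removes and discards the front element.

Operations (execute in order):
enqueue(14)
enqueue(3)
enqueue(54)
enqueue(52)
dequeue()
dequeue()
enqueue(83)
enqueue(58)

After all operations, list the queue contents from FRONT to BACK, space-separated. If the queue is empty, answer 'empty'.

enqueue(14): [14]
enqueue(3): [14, 3]
enqueue(54): [14, 3, 54]
enqueue(52): [14, 3, 54, 52]
dequeue(): [3, 54, 52]
dequeue(): [54, 52]
enqueue(83): [54, 52, 83]
enqueue(58): [54, 52, 83, 58]

Answer: 54 52 83 58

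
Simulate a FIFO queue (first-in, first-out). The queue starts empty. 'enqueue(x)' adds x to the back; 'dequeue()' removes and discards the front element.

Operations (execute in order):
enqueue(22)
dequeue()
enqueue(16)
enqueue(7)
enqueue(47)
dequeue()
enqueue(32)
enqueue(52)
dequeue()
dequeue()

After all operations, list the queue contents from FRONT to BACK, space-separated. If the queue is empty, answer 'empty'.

enqueue(22): [22]
dequeue(): []
enqueue(16): [16]
enqueue(7): [16, 7]
enqueue(47): [16, 7, 47]
dequeue(): [7, 47]
enqueue(32): [7, 47, 32]
enqueue(52): [7, 47, 32, 52]
dequeue(): [47, 32, 52]
dequeue(): [32, 52]

Answer: 32 52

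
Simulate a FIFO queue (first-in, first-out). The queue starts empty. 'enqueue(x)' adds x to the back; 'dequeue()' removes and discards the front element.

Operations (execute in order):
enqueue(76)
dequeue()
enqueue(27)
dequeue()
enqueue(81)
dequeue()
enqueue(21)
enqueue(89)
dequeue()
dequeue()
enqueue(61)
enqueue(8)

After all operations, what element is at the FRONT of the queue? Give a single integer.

enqueue(76): queue = [76]
dequeue(): queue = []
enqueue(27): queue = [27]
dequeue(): queue = []
enqueue(81): queue = [81]
dequeue(): queue = []
enqueue(21): queue = [21]
enqueue(89): queue = [21, 89]
dequeue(): queue = [89]
dequeue(): queue = []
enqueue(61): queue = [61]
enqueue(8): queue = [61, 8]

Answer: 61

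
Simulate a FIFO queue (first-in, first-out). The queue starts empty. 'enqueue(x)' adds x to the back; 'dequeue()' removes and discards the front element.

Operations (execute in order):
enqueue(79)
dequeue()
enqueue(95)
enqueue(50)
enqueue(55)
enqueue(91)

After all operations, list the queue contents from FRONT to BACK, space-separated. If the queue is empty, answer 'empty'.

Answer: 95 50 55 91

Derivation:
enqueue(79): [79]
dequeue(): []
enqueue(95): [95]
enqueue(50): [95, 50]
enqueue(55): [95, 50, 55]
enqueue(91): [95, 50, 55, 91]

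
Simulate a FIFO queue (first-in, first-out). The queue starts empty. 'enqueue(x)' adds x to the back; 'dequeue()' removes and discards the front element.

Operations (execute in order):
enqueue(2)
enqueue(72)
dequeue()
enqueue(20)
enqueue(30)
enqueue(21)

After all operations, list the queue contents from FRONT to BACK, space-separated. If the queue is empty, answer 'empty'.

enqueue(2): [2]
enqueue(72): [2, 72]
dequeue(): [72]
enqueue(20): [72, 20]
enqueue(30): [72, 20, 30]
enqueue(21): [72, 20, 30, 21]

Answer: 72 20 30 21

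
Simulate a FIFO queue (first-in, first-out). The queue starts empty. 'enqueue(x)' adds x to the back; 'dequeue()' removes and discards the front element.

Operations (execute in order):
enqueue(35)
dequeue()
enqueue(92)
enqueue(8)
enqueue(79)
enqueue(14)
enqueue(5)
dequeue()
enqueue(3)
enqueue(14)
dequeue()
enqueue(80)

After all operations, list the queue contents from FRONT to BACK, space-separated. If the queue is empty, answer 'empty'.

enqueue(35): [35]
dequeue(): []
enqueue(92): [92]
enqueue(8): [92, 8]
enqueue(79): [92, 8, 79]
enqueue(14): [92, 8, 79, 14]
enqueue(5): [92, 8, 79, 14, 5]
dequeue(): [8, 79, 14, 5]
enqueue(3): [8, 79, 14, 5, 3]
enqueue(14): [8, 79, 14, 5, 3, 14]
dequeue(): [79, 14, 5, 3, 14]
enqueue(80): [79, 14, 5, 3, 14, 80]

Answer: 79 14 5 3 14 80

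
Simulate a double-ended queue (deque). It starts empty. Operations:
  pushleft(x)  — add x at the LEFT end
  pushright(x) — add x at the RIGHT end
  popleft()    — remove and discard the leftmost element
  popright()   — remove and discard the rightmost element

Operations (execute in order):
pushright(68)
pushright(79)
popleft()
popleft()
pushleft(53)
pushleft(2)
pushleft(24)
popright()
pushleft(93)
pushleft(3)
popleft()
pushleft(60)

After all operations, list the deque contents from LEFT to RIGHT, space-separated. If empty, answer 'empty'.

pushright(68): [68]
pushright(79): [68, 79]
popleft(): [79]
popleft(): []
pushleft(53): [53]
pushleft(2): [2, 53]
pushleft(24): [24, 2, 53]
popright(): [24, 2]
pushleft(93): [93, 24, 2]
pushleft(3): [3, 93, 24, 2]
popleft(): [93, 24, 2]
pushleft(60): [60, 93, 24, 2]

Answer: 60 93 24 2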